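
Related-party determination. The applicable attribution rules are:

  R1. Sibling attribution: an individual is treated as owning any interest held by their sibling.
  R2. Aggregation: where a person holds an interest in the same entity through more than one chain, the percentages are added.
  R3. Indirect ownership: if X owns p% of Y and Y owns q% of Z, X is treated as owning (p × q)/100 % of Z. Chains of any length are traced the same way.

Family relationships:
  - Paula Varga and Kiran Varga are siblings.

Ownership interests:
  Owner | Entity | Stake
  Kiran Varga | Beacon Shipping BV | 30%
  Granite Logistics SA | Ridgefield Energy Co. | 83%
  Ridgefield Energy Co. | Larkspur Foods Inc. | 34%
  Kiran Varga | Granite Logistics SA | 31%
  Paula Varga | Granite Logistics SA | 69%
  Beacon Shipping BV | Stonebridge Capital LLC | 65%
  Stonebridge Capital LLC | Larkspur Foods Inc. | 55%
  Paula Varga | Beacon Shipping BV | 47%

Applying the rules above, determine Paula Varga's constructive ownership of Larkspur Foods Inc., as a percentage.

55.7475%

By sibling attribution (R1), Paula Varga is treated as also owning Kiran Varga's interest in Beacon Shipping BV, giving 47% + 30% = 77%.
By sibling attribution (R1), Paula Varga is treated as also owning Kiran Varga's interest in Granite Logistics SA, giving 69% + 31% = 100%.
Chain via Beacon Shipping BV → Stonebridge Capital LLC (R3): 77% × 65% × 55% = 27.5275% of Larkspur Foods Inc.
Chain via Granite Logistics SA → Ridgefield Energy Co. (R3): 100% × 83% × 34% = 28.22% of Larkspur Foods Inc.
Aggregating (R2): 27.5275% + 28.22% = 55.7475%.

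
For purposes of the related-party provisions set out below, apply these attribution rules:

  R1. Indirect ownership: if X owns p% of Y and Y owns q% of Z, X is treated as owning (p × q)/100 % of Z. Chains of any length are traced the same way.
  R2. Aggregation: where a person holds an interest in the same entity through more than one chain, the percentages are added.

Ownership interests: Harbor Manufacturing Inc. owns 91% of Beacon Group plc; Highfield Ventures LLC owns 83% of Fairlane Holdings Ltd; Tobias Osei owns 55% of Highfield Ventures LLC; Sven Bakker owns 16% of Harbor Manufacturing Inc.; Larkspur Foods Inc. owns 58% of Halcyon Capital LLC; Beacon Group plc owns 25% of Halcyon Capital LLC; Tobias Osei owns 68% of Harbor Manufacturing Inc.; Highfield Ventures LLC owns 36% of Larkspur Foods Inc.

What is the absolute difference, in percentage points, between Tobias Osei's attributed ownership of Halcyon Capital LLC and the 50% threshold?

23.046

Chain via Highfield Ventures LLC → Larkspur Foods Inc. (R1): 55% × 36% × 58% = 11.484% of Halcyon Capital LLC.
Chain via Harbor Manufacturing Inc. → Beacon Group plc (R1): 68% × 91% × 25% = 15.47% of Halcyon Capital LLC.
Aggregating (R2): 11.484% + 15.47% = 26.954%.
26.954% falls short of the 50% threshold by 23.046 percentage points.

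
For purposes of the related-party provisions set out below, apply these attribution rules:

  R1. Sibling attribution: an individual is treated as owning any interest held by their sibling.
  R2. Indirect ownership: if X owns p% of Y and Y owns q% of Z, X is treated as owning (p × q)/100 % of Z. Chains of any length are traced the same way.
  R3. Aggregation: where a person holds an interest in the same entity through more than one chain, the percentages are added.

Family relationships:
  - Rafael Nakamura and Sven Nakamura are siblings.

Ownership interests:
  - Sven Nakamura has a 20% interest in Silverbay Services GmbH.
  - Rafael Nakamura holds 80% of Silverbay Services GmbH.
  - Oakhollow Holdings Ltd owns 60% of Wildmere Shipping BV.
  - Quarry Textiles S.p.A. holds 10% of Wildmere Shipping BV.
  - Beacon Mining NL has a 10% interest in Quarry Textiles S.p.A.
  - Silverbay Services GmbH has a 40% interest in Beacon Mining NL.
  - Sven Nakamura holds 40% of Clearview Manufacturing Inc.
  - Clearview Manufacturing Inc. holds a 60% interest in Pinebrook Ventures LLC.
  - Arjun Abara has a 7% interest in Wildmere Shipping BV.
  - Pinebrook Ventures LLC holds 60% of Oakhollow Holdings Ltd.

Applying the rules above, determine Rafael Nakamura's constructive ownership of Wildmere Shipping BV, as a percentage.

By sibling attribution (R1), Rafael Nakamura is treated as also owning Sven Nakamura's interest in Silverbay Services GmbH, giving 80% + 20% = 100%.
By sibling attribution (R1), Rafael Nakamura is treated as owning Sven Nakamura's 40% interest in Clearview Manufacturing Inc.
Chain via Silverbay Services GmbH → Beacon Mining NL → Quarry Textiles S.p.A. (R2): 100% × 40% × 10% × 10% = 0.4% of Wildmere Shipping BV.
Chain via Clearview Manufacturing Inc. → Pinebrook Ventures LLC → Oakhollow Holdings Ltd (R2): 40% × 60% × 60% × 60% = 8.64% of Wildmere Shipping BV.
Aggregating (R3): 0.4% + 8.64% = 9.04%.

9.04%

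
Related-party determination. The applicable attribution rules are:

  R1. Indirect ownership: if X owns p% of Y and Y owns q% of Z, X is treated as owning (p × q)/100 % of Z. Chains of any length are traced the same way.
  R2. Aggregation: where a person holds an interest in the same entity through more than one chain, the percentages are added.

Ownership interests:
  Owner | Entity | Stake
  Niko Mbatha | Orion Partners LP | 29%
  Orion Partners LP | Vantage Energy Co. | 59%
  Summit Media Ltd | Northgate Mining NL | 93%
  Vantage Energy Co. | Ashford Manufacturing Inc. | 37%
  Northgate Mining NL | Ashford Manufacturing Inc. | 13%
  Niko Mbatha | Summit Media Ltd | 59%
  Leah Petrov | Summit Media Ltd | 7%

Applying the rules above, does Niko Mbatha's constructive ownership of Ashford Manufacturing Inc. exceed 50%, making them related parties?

No

Chain via Summit Media Ltd → Northgate Mining NL (R1): 59% × 93% × 13% = 7.1331% of Ashford Manufacturing Inc.
Chain via Orion Partners LP → Vantage Energy Co. (R1): 29% × 59% × 37% = 6.3307% of Ashford Manufacturing Inc.
Aggregating (R2): 7.1331% + 6.3307% = 13.4638%.
13.4638% does not exceed the 50% threshold, so Niko is not a related party to Ashford Manufacturing Inc.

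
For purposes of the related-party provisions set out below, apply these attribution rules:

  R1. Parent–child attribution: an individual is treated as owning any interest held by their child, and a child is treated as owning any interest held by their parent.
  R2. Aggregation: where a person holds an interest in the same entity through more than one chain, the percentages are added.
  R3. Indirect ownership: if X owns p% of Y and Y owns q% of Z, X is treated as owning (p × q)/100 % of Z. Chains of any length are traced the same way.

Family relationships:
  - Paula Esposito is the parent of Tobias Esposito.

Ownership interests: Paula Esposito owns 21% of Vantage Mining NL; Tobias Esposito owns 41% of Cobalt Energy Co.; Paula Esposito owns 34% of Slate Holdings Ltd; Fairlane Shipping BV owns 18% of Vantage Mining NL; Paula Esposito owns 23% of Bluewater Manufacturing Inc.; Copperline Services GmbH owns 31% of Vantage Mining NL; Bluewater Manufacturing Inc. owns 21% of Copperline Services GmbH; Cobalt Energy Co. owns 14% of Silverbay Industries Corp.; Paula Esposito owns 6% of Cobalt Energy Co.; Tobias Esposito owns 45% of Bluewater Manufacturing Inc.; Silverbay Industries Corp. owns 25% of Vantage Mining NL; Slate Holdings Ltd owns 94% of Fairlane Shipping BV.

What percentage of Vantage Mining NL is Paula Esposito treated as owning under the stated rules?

32.8246%

By parent–child attribution (R1), Paula Esposito is treated as also owning Tobias Esposito's interest in Cobalt Energy Co, giving 6% + 41% = 47%.
By parent–child attribution (R1), Paula Esposito is treated as also owning Tobias Esposito's interest in Bluewater Manufacturing Inc, giving 23% + 45% = 68%.
Chain via Slate Holdings Ltd → Fairlane Shipping BV (R3): 34% × 94% × 18% = 5.7528% of Vantage Mining NL.
Chain via Cobalt Energy Co. → Silverbay Industries Corp. (R3): 47% × 14% × 25% = 1.645% of Vantage Mining NL.
Chain via Bluewater Manufacturing Inc. → Copperline Services GmbH (R3): 68% × 21% × 31% = 4.4268% of Vantage Mining NL.
Direct interest in Vantage Mining NL: 21%.
Aggregating (R2): 5.7528% + 1.645% + 4.4268% + 21% = 32.8246%.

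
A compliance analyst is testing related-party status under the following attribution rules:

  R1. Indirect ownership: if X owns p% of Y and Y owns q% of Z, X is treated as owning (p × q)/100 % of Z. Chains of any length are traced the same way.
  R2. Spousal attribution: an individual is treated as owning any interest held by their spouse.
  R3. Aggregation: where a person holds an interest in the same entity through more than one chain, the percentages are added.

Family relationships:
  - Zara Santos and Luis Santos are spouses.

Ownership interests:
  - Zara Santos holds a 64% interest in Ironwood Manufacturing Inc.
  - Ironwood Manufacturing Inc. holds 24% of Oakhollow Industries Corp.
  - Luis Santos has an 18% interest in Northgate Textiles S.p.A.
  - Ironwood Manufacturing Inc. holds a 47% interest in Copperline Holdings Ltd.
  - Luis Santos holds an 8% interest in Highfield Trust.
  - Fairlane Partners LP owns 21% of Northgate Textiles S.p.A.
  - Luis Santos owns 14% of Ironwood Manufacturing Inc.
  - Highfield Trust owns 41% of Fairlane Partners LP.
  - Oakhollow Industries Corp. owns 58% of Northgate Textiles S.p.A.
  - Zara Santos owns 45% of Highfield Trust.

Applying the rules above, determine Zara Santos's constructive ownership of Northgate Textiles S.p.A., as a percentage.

By spousal attribution (R2), Zara Santos is treated as also owning Luis Santos's interest in Highfield Trust, giving 45% + 8% = 53%.
By spousal attribution (R2), Zara Santos is treated as also owning Luis Santos's interest in Ironwood Manufacturing Inc, giving 64% + 14% = 78%.
By spousal attribution (R2), Zara Santos is treated as owning Luis Santos's 18% interest in Northgate Textiles S.p.A.
Chain via Highfield Trust → Fairlane Partners LP (R1): 53% × 41% × 21% = 4.5633% of Northgate Textiles S.p.A.
Chain via Ironwood Manufacturing Inc. → Oakhollow Industries Corp. (R1): 78% × 24% × 58% = 10.8576% of Northgate Textiles S.p.A.
Direct interest in Northgate Textiles S.p.A: 18%.
Aggregating (R3): 4.5633% + 10.8576% + 18% = 33.4209%.

33.4209%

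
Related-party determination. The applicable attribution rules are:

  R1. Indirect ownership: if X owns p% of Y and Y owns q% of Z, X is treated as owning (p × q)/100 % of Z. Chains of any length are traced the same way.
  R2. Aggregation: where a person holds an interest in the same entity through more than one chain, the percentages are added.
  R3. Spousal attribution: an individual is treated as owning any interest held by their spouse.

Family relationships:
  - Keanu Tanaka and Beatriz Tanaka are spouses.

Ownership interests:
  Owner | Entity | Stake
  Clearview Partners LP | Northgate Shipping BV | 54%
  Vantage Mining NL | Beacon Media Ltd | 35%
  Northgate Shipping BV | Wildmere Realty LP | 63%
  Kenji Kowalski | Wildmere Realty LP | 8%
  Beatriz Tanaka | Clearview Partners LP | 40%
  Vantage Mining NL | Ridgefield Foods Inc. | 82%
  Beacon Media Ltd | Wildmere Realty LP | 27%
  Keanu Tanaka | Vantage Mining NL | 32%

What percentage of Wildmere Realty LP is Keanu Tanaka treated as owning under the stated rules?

16.632%

By spousal attribution (R3), Keanu Tanaka is treated as owning Beatriz Tanaka's 40% interest in Clearview Partners LP.
Chain via Vantage Mining NL → Beacon Media Ltd (R1): 32% × 35% × 27% = 3.024% of Wildmere Realty LP.
Chain via Clearview Partners LP → Northgate Shipping BV (R1): 40% × 54% × 63% = 13.608% of Wildmere Realty LP.
Aggregating (R2): 3.024% + 13.608% = 16.632%.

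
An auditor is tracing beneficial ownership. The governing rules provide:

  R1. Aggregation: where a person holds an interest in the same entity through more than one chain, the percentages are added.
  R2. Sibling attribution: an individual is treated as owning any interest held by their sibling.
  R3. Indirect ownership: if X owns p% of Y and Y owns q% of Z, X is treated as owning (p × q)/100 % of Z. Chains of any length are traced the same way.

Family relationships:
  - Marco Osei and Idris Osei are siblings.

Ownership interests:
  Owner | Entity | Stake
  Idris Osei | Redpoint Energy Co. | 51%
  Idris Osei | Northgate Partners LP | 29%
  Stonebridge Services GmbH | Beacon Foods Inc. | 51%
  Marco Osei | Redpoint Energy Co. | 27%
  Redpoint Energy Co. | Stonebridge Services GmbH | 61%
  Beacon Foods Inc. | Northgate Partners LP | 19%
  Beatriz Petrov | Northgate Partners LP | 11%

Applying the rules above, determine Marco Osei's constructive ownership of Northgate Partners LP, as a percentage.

By sibling attribution (R2), Marco Osei is treated as also owning Idris Osei's interest in Redpoint Energy Co, giving 27% + 51% = 78%.
By sibling attribution (R2), Marco Osei is treated as owning Idris Osei's 29% interest in Northgate Partners LP.
Chain via Redpoint Energy Co. → Stonebridge Services GmbH → Beacon Foods Inc. (R3): 78% × 61% × 51% × 19% = 4.610502% of Northgate Partners LP.
Direct interest in Northgate Partners LP: 29%.
Aggregating (R1): 4.610502% + 29% = 33.610502%.

33.610502%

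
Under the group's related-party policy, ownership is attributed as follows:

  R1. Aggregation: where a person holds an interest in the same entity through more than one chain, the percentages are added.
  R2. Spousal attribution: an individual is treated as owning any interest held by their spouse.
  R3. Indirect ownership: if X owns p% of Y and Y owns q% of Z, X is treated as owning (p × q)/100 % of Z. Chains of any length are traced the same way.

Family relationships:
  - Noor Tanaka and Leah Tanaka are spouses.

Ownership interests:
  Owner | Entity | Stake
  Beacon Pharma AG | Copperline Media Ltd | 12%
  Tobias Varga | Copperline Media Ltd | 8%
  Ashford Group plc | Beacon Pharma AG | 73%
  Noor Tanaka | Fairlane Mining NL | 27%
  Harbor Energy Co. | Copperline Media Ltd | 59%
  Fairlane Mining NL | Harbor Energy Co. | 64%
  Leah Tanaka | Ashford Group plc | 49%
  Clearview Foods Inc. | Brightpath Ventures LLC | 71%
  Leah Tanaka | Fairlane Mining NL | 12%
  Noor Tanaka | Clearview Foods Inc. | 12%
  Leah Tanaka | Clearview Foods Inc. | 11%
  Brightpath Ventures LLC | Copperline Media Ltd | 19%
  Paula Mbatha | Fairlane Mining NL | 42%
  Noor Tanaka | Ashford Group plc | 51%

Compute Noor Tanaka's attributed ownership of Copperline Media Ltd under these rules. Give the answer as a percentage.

26.5891%

By spousal attribution (R2), Noor Tanaka is treated as also owning Leah Tanaka's interest in Clearview Foods Inc, giving 12% + 11% = 23%.
By spousal attribution (R2), Noor Tanaka is treated as also owning Leah Tanaka's interest in Ashford Group plc, giving 51% + 49% = 100%.
By spousal attribution (R2), Noor Tanaka is treated as also owning Leah Tanaka's interest in Fairlane Mining NL, giving 27% + 12% = 39%.
Chain via Clearview Foods Inc. → Brightpath Ventures LLC (R3): 23% × 71% × 19% = 3.1027% of Copperline Media Ltd.
Chain via Ashford Group plc → Beacon Pharma AG (R3): 100% × 73% × 12% = 8.76% of Copperline Media Ltd.
Chain via Fairlane Mining NL → Harbor Energy Co. (R3): 39% × 64% × 59% = 14.7264% of Copperline Media Ltd.
Aggregating (R1): 3.1027% + 8.76% + 14.7264% = 26.5891%.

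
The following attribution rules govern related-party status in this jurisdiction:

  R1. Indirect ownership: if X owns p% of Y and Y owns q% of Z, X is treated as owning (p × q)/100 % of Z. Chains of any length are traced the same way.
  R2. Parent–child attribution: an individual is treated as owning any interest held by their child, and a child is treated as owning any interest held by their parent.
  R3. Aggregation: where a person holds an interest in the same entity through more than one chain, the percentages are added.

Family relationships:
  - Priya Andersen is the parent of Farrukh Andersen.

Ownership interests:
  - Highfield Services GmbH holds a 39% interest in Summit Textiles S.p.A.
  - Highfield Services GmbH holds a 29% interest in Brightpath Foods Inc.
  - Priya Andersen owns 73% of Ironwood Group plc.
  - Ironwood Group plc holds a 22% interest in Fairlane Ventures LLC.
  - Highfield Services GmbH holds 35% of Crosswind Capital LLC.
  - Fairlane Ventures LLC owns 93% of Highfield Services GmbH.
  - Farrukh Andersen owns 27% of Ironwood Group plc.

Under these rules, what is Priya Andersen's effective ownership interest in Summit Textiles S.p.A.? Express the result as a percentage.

By parent–child attribution (R2), Priya Andersen is treated as also owning Farrukh Andersen's interest in Ironwood Group plc, giving 73% + 27% = 100%.
Chain via Ironwood Group plc → Fairlane Ventures LLC → Highfield Services GmbH (R1): 100% × 22% × 93% × 39% = 7.9794% of Summit Textiles S.p.A.

7.9794%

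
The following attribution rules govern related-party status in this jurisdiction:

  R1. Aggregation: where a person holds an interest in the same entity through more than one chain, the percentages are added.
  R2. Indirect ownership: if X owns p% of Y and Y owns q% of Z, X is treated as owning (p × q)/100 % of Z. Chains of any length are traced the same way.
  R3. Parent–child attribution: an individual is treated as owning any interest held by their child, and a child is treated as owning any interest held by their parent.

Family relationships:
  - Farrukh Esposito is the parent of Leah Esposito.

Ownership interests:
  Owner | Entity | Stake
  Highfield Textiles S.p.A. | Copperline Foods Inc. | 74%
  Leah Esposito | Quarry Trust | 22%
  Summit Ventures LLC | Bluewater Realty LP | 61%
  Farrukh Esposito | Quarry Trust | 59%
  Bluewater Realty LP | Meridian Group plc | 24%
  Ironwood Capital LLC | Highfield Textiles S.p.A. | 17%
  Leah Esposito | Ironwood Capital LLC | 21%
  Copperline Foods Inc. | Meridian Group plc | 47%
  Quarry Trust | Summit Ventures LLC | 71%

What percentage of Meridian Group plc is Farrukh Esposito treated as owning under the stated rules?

9.66111%

By parent–child attribution (R3), Farrukh Esposito is treated as also owning Leah Esposito's interest in Quarry Trust, giving 59% + 22% = 81%.
By parent–child attribution (R3), Farrukh Esposito is treated as owning Leah Esposito's 21% interest in Ironwood Capital LLC.
Chain via Quarry Trust → Summit Ventures LLC → Bluewater Realty LP (R2): 81% × 71% × 61% × 24% = 8.419464% of Meridian Group plc.
Chain via Ironwood Capital LLC → Highfield Textiles S.p.A. → Copperline Foods Inc. (R2): 21% × 17% × 74% × 47% = 1.241646% of Meridian Group plc.
Aggregating (R1): 8.419464% + 1.241646% = 9.66111%.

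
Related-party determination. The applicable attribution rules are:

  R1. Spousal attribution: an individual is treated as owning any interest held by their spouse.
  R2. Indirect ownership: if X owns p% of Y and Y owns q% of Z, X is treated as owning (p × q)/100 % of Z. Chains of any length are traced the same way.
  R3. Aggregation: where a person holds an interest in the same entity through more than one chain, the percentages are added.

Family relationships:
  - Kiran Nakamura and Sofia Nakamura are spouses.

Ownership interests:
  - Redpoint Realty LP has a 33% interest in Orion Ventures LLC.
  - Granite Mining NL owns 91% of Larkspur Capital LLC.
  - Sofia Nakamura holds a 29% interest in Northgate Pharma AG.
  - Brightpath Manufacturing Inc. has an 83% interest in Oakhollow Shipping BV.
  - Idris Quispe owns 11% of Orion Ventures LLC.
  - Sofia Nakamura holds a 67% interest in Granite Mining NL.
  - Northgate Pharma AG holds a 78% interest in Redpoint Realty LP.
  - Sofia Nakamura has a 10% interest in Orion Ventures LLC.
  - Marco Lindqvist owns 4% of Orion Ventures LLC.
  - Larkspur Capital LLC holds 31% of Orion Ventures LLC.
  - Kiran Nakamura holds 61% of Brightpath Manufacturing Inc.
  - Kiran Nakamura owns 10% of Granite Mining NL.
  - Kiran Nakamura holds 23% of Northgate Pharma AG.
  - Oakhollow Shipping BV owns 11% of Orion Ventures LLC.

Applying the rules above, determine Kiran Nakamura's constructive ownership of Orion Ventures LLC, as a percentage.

50.6758%

By spousal attribution (R1), Kiran Nakamura is treated as also owning Sofia Nakamura's interest in Granite Mining NL, giving 10% + 67% = 77%.
By spousal attribution (R1), Kiran Nakamura is treated as also owning Sofia Nakamura's interest in Northgate Pharma AG, giving 23% + 29% = 52%.
By spousal attribution (R1), Kiran Nakamura is treated as owning Sofia Nakamura's 10% interest in Orion Ventures LLC.
Chain via Granite Mining NL → Larkspur Capital LLC (R2): 77% × 91% × 31% = 21.7217% of Orion Ventures LLC.
Chain via Brightpath Manufacturing Inc. → Oakhollow Shipping BV (R2): 61% × 83% × 11% = 5.5693% of Orion Ventures LLC.
Chain via Northgate Pharma AG → Redpoint Realty LP (R2): 52% × 78% × 33% = 13.3848% of Orion Ventures LLC.
Direct interest in Orion Ventures LLC: 10%.
Aggregating (R3): 21.7217% + 5.5693% + 13.3848% + 10% = 50.6758%.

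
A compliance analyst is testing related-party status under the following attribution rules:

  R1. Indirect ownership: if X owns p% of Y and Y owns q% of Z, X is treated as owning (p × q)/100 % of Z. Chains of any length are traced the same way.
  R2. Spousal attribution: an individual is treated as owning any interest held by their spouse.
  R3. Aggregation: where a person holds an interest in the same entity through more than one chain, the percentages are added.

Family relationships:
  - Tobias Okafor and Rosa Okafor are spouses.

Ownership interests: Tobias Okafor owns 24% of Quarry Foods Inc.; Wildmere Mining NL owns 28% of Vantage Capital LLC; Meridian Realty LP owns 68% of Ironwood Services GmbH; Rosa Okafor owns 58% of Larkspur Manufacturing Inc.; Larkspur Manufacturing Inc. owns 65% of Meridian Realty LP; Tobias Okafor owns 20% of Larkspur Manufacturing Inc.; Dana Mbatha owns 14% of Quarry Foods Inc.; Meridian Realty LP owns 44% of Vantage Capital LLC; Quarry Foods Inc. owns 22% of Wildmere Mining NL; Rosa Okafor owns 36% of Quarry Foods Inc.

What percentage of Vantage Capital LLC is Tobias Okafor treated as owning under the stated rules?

By spousal attribution (R2), Tobias Okafor is treated as also owning Rosa Okafor's interest in Larkspur Manufacturing Inc, giving 20% + 58% = 78%.
By spousal attribution (R2), Tobias Okafor is treated as also owning Rosa Okafor's interest in Quarry Foods Inc, giving 24% + 36% = 60%.
Chain via Larkspur Manufacturing Inc. → Meridian Realty LP (R1): 78% × 65% × 44% = 22.308% of Vantage Capital LLC.
Chain via Quarry Foods Inc. → Wildmere Mining NL (R1): 60% × 22% × 28% = 3.696% of Vantage Capital LLC.
Aggregating (R3): 22.308% + 3.696% = 26.004%.

26.004%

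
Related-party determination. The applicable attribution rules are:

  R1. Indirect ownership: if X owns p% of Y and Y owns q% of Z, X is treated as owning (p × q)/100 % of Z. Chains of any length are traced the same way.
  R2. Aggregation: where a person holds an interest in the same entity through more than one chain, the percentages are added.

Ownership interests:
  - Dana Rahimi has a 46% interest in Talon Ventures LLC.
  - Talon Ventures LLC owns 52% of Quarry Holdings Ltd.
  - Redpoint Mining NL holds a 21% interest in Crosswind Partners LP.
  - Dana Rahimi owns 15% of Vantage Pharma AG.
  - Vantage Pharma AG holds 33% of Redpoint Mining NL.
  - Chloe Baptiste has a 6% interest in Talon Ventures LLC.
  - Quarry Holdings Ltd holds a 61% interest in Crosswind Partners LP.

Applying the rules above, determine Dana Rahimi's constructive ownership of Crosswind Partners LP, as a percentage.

15.6307%

Chain via Talon Ventures LLC → Quarry Holdings Ltd (R1): 46% × 52% × 61% = 14.5912% of Crosswind Partners LP.
Chain via Vantage Pharma AG → Redpoint Mining NL (R1): 15% × 33% × 21% = 1.0395% of Crosswind Partners LP.
Aggregating (R2): 14.5912% + 1.0395% = 15.6307%.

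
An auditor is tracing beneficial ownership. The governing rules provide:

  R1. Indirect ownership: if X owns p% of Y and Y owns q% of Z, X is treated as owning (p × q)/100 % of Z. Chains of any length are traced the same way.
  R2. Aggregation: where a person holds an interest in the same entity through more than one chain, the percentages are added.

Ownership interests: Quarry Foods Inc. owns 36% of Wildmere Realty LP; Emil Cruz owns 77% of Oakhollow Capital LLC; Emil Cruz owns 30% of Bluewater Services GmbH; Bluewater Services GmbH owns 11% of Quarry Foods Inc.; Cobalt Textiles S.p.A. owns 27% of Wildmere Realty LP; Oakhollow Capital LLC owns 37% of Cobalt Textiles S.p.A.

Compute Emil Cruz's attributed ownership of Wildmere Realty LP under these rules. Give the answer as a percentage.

Chain via Bluewater Services GmbH → Quarry Foods Inc. (R1): 30% × 11% × 36% = 1.188% of Wildmere Realty LP.
Chain via Oakhollow Capital LLC → Cobalt Textiles S.p.A. (R1): 77% × 37% × 27% = 7.6923% of Wildmere Realty LP.
Aggregating (R2): 1.188% + 7.6923% = 8.8803%.

8.8803%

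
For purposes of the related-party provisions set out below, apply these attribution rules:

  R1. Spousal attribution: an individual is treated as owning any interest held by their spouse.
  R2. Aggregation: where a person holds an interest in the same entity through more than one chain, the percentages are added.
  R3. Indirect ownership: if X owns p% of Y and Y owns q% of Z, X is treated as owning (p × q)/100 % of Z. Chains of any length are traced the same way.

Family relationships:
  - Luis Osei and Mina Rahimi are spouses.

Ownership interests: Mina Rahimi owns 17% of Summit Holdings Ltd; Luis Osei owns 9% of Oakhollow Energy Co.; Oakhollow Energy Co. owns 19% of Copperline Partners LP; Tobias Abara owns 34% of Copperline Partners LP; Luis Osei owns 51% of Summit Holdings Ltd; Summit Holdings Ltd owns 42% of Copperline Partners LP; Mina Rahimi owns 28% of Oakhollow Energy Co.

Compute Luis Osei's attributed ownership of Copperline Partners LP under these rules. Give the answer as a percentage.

35.59%

By spousal attribution (R1), Luis Osei is treated as also owning Mina Rahimi's interest in Oakhollow Energy Co, giving 9% + 28% = 37%.
By spousal attribution (R1), Luis Osei is treated as also owning Mina Rahimi's interest in Summit Holdings Ltd, giving 51% + 17% = 68%.
Chain via Oakhollow Energy Co. (R3): 37% × 19% = 7.03% of Copperline Partners LP.
Chain via Summit Holdings Ltd (R3): 68% × 42% = 28.56% of Copperline Partners LP.
Aggregating (R2): 7.03% + 28.56% = 35.59%.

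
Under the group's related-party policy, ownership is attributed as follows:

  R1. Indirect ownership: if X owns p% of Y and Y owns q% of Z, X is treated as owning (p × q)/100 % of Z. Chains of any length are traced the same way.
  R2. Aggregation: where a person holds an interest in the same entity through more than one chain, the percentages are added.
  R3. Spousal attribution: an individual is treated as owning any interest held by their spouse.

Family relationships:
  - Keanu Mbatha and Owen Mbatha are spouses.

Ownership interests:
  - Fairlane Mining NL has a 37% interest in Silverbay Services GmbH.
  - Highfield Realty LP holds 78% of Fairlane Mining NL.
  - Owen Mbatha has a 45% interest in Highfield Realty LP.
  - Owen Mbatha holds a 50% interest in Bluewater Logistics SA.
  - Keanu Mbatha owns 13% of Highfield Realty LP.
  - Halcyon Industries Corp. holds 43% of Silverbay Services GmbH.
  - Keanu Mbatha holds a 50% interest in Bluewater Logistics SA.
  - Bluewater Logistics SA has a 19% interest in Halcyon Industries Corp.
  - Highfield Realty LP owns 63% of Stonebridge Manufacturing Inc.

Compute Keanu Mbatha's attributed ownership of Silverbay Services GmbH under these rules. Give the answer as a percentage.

By spousal attribution (R3), Keanu Mbatha is treated as also owning Owen Mbatha's interest in Highfield Realty LP, giving 13% + 45% = 58%.
By spousal attribution (R3), Keanu Mbatha is treated as also owning Owen Mbatha's interest in Bluewater Logistics SA, giving 50% + 50% = 100%.
Chain via Highfield Realty LP → Fairlane Mining NL (R1): 58% × 78% × 37% = 16.7388% of Silverbay Services GmbH.
Chain via Bluewater Logistics SA → Halcyon Industries Corp. (R1): 100% × 19% × 43% = 8.17% of Silverbay Services GmbH.
Aggregating (R2): 16.7388% + 8.17% = 24.9088%.

24.9088%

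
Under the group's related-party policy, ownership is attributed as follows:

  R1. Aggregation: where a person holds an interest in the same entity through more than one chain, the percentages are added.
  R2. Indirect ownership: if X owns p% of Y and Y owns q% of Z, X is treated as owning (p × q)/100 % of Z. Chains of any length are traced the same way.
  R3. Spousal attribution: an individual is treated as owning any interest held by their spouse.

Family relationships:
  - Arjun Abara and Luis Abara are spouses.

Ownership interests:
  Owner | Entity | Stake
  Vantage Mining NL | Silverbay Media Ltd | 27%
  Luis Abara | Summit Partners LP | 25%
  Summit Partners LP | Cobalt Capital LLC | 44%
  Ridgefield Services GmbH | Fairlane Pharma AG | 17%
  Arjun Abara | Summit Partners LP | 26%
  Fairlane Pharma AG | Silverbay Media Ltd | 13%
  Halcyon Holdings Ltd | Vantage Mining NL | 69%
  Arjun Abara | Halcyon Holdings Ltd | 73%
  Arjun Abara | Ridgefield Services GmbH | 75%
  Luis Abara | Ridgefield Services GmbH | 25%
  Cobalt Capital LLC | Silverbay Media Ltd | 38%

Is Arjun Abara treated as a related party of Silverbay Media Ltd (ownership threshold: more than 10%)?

Yes

By spousal attribution (R3), Arjun Abara is treated as also owning Luis Abara's interest in Summit Partners LP, giving 26% + 25% = 51%.
By spousal attribution (R3), Arjun Abara is treated as also owning Luis Abara's interest in Ridgefield Services GmbH, giving 75% + 25% = 100%.
Chain via Summit Partners LP → Cobalt Capital LLC (R2): 51% × 44% × 38% = 8.5272% of Silverbay Media Ltd.
Chain via Ridgefield Services GmbH → Fairlane Pharma AG (R2): 100% × 17% × 13% = 2.21% of Silverbay Media Ltd.
Chain via Halcyon Holdings Ltd → Vantage Mining NL (R2): 73% × 69% × 27% = 13.5999% of Silverbay Media Ltd.
Aggregating (R1): 8.5272% + 2.21% + 13.5999% = 24.3371%.
24.3371% exceeds the 10% threshold, so Arjun is a related party to Silverbay Media Ltd.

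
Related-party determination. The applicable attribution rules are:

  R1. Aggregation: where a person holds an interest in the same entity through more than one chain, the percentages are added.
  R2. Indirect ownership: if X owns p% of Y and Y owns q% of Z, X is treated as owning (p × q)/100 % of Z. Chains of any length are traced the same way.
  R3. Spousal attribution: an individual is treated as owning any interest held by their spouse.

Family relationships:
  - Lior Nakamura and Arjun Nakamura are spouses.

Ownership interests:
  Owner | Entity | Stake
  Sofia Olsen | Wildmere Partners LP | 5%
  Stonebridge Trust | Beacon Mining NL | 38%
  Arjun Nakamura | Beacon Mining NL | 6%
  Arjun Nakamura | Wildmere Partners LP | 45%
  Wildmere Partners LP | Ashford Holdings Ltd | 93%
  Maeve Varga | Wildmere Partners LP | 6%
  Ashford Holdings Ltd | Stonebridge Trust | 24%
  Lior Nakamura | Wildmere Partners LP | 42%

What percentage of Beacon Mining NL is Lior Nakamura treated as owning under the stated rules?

By spousal attribution (R3), Lior Nakamura is treated as also owning Arjun Nakamura's interest in Wildmere Partners LP, giving 42% + 45% = 87%.
By spousal attribution (R3), Lior Nakamura is treated as owning Arjun Nakamura's 6% interest in Beacon Mining NL.
Chain via Wildmere Partners LP → Ashford Holdings Ltd → Stonebridge Trust (R2): 87% × 93% × 24% × 38% = 7.378992% of Beacon Mining NL.
Direct interest in Beacon Mining NL: 6%.
Aggregating (R1): 7.378992% + 6% = 13.378992%.

13.378992%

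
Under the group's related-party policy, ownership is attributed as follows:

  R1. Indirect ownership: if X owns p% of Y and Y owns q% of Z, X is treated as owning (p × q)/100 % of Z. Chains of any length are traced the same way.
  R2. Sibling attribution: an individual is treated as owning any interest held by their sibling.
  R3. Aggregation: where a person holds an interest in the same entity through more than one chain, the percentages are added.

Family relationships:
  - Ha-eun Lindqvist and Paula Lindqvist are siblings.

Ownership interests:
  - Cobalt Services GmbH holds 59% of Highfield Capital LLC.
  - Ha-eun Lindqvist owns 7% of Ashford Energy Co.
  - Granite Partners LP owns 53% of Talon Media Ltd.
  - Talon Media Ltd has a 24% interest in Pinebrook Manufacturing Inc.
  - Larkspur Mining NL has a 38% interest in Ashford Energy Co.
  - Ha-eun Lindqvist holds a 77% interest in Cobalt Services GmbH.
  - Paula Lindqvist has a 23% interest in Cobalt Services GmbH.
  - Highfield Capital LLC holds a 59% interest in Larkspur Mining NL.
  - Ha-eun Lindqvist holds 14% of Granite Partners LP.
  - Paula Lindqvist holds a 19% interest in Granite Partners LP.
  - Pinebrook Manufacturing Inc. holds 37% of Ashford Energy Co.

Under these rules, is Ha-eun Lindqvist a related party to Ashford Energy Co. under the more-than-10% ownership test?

Yes

By sibling attribution (R2), Ha-eun Lindqvist is treated as also owning Paula Lindqvist's interest in Granite Partners LP, giving 14% + 19% = 33%.
By sibling attribution (R2), Ha-eun Lindqvist is treated as also owning Paula Lindqvist's interest in Cobalt Services GmbH, giving 77% + 23% = 100%.
Chain via Granite Partners LP → Talon Media Ltd → Pinebrook Manufacturing Inc. (R1): 33% × 53% × 24% × 37% = 1.553112% of Ashford Energy Co.
Chain via Cobalt Services GmbH → Highfield Capital LLC → Larkspur Mining NL (R1): 100% × 59% × 59% × 38% = 13.2278% of Ashford Energy Co.
Direct interest in Ashford Energy Co: 7%.
Aggregating (R3): 1.553112% + 13.2278% + 7% = 21.780912%.
21.780912% exceeds the 10% threshold, so Ha-eun is a related party to Ashford Energy Co.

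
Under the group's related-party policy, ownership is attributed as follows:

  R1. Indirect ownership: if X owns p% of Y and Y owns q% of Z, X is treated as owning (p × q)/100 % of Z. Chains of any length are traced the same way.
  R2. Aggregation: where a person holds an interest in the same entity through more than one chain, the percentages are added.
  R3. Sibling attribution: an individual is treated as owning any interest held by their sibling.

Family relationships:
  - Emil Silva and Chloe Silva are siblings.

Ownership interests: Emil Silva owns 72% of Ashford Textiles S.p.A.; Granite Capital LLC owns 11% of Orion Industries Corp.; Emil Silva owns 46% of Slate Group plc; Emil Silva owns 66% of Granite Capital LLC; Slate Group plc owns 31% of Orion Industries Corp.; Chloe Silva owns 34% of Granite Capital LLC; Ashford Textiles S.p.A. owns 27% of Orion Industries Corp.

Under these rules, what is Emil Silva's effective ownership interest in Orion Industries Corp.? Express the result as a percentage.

44.7%

By sibling attribution (R3), Emil Silva is treated as also owning Chloe Silva's interest in Granite Capital LLC, giving 66% + 34% = 100%.
Chain via Ashford Textiles S.p.A. (R1): 72% × 27% = 19.44% of Orion Industries Corp.
Chain via Slate Group plc (R1): 46% × 31% = 14.26% of Orion Industries Corp.
Chain via Granite Capital LLC (R1): 100% × 11% = 11% of Orion Industries Corp.
Aggregating (R2): 19.44% + 14.26% + 11% = 44.7%.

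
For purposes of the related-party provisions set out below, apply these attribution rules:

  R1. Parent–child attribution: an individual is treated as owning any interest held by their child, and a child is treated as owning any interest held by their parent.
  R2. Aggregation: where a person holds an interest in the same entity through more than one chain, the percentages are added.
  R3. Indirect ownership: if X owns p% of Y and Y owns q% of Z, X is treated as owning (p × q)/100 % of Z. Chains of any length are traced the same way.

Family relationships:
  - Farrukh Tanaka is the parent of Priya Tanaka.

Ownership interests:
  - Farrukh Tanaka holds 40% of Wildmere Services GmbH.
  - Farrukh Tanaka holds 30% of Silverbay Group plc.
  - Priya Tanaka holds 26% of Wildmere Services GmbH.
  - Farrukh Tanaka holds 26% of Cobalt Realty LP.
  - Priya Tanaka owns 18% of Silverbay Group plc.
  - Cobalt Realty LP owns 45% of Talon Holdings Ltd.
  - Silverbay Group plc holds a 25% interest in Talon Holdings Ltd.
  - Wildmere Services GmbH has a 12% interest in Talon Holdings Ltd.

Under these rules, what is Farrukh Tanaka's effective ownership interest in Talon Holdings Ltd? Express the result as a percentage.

By parent–child attribution (R1), Farrukh Tanaka is treated as also owning Priya Tanaka's interest in Wildmere Services GmbH, giving 40% + 26% = 66%.
By parent–child attribution (R1), Farrukh Tanaka is treated as also owning Priya Tanaka's interest in Silverbay Group plc, giving 30% + 18% = 48%.
Chain via Wildmere Services GmbH (R3): 66% × 12% = 7.92% of Talon Holdings Ltd.
Chain via Silverbay Group plc (R3): 48% × 25% = 12% of Talon Holdings Ltd.
Chain via Cobalt Realty LP (R3): 26% × 45% = 11.7% of Talon Holdings Ltd.
Aggregating (R2): 7.92% + 12% + 11.7% = 31.62%.

31.62%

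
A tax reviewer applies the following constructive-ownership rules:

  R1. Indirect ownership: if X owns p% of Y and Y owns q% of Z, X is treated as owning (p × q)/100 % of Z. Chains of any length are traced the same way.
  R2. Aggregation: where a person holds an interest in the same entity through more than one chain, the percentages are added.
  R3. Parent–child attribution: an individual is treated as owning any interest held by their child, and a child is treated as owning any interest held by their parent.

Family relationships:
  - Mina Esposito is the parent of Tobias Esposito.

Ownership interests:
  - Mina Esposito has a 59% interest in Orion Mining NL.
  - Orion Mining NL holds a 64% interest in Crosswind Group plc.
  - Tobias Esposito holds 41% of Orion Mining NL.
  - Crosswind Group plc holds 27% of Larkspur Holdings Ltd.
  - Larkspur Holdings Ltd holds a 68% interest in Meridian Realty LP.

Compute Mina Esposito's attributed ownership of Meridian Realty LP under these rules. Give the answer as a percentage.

By parent–child attribution (R3), Mina Esposito is treated as also owning Tobias Esposito's interest in Orion Mining NL, giving 59% + 41% = 100%.
Chain via Orion Mining NL → Crosswind Group plc → Larkspur Holdings Ltd (R1): 100% × 64% × 27% × 68% = 11.7504% of Meridian Realty LP.

11.7504%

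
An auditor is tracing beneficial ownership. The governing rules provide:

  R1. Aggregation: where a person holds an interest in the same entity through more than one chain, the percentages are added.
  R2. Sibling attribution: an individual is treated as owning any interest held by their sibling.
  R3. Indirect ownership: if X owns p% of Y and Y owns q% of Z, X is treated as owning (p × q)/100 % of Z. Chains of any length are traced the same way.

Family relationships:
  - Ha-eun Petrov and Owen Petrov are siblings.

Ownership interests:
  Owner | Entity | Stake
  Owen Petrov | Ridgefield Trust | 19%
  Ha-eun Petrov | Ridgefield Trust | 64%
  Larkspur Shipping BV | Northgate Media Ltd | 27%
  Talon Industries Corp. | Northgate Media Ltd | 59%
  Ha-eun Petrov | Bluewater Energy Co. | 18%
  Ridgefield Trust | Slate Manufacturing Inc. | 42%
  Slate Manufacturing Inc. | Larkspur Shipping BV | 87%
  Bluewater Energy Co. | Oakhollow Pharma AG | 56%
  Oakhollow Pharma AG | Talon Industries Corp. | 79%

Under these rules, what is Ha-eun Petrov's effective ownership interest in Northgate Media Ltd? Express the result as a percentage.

By sibling attribution (R2), Ha-eun Petrov is treated as also owning Owen Petrov's interest in Ridgefield Trust, giving 64% + 19% = 83%.
Chain via Ridgefield Trust → Slate Manufacturing Inc. → Larkspur Shipping BV (R3): 83% × 42% × 87% × 27% = 8.188614% of Northgate Media Ltd.
Chain via Bluewater Energy Co. → Oakhollow Pharma AG → Talon Industries Corp. (R3): 18% × 56% × 79% × 59% = 4.698288% of Northgate Media Ltd.
Aggregating (R1): 8.188614% + 4.698288% = 12.886902%.

12.886902%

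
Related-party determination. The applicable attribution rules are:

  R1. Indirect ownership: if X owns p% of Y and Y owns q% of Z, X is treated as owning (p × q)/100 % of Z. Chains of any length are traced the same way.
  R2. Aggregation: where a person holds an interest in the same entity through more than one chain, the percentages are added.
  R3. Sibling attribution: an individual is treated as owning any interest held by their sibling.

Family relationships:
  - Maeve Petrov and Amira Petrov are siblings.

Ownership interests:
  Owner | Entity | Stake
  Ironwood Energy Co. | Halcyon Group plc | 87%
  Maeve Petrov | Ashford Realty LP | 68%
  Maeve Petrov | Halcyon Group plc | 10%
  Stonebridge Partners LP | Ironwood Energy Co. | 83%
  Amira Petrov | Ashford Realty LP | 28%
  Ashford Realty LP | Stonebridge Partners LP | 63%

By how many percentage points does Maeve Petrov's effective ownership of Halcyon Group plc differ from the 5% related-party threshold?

By sibling attribution (R3), Maeve Petrov is treated as also owning Amira Petrov's interest in Ashford Realty LP, giving 68% + 28% = 96%.
Chain via Ashford Realty LP → Stonebridge Partners LP → Ironwood Energy Co. (R1): 96% × 63% × 83% × 87% = 43.672608% of Halcyon Group plc.
Direct interest in Halcyon Group plc: 10%.
Aggregating (R2): 43.672608% + 10% = 53.672608%.
53.672608% exceeds the 5% threshold by 48.672608 percentage points.

48.672608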